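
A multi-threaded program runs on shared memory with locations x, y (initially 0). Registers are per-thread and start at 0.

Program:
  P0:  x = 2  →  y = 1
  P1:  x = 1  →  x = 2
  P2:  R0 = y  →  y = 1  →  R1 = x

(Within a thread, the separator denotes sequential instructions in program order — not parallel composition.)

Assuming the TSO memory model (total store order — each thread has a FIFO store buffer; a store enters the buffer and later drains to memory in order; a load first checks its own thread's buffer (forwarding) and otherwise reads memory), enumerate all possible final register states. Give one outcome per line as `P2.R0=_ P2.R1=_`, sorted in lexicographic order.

P2.R0=0 P2.R1=0
P2.R0=0 P2.R1=1
P2.R0=0 P2.R1=2
P2.R0=1 P2.R1=1
P2.R0=1 P2.R1=2

outcome vector order: (P2.R0,P2.R1)
|TSO outcomes| = 5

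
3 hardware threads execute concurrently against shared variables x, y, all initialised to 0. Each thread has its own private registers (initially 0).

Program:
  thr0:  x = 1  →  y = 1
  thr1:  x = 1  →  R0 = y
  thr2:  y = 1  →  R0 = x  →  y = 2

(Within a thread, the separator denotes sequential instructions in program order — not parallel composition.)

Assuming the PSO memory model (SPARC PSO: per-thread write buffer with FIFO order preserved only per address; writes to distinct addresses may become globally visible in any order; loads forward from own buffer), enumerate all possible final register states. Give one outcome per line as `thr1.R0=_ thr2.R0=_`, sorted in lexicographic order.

outcome vector order: (thr1.R0,thr2.R0)
|PSO outcomes| = 6

thr1.R0=0 thr2.R0=0
thr1.R0=0 thr2.R0=1
thr1.R0=1 thr2.R0=0
thr1.R0=1 thr2.R0=1
thr1.R0=2 thr2.R0=0
thr1.R0=2 thr2.R0=1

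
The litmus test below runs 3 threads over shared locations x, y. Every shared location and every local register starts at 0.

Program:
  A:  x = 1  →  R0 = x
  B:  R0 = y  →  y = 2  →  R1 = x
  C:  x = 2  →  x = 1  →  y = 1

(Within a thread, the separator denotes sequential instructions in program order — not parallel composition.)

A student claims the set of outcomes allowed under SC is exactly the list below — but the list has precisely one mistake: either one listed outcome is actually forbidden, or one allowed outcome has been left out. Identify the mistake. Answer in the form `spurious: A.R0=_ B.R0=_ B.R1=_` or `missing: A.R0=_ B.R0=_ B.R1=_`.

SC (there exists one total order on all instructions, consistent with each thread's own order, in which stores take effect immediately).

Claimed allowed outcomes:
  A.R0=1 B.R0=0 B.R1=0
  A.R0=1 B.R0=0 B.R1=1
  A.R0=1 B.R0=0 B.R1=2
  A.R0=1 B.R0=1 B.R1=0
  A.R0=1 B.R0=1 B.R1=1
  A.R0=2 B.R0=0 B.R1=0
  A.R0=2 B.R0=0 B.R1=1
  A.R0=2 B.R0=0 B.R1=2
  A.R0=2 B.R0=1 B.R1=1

outcome vector order: (A.R0,B.R0,B.R1)
under SC → <1 0 0> <1 0 1> <1 0 2> <1 1 1> <2 0 0> <2 0 1> <2 0 2> <2 1 1>
claimed∖SC = {<1 1 0>}

spurious: A.R0=1 B.R0=1 B.R1=0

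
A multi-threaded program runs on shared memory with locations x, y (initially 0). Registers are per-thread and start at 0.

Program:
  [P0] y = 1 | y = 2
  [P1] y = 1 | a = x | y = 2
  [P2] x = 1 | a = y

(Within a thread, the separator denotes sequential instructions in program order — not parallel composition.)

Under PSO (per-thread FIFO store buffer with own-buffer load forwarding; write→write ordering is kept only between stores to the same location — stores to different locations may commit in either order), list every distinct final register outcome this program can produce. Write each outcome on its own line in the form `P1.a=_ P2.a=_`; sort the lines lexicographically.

outcome vector order: (P1.a,P2.a)
|PSO outcomes| = 6

P1.a=0 P2.a=0
P1.a=0 P2.a=1
P1.a=0 P2.a=2
P1.a=1 P2.a=0
P1.a=1 P2.a=1
P1.a=1 P2.a=2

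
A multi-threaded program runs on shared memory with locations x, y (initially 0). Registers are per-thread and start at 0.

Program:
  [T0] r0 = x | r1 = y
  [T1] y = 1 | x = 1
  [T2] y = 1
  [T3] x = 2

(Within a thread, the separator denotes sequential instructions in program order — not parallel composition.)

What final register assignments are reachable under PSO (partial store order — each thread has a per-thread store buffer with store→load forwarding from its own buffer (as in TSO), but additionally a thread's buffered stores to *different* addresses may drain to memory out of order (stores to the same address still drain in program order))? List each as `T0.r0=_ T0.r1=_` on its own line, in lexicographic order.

outcome vector order: (T0.r0,T0.r1)
|PSO outcomes| = 6

T0.r0=0 T0.r1=0
T0.r0=0 T0.r1=1
T0.r0=1 T0.r1=0
T0.r0=1 T0.r1=1
T0.r0=2 T0.r1=0
T0.r0=2 T0.r1=1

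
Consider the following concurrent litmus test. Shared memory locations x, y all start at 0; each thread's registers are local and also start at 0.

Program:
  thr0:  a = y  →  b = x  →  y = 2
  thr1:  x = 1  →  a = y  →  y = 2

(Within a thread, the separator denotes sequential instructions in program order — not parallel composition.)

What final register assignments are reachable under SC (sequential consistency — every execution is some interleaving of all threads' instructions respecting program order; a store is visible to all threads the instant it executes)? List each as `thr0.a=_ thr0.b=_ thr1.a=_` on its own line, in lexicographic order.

outcome vector order: (thr0.a,thr0.b,thr1.a)
|SC outcomes| = 5

thr0.a=0 thr0.b=0 thr1.a=0
thr0.a=0 thr0.b=0 thr1.a=2
thr0.a=0 thr0.b=1 thr1.a=0
thr0.a=0 thr0.b=1 thr1.a=2
thr0.a=2 thr0.b=1 thr1.a=0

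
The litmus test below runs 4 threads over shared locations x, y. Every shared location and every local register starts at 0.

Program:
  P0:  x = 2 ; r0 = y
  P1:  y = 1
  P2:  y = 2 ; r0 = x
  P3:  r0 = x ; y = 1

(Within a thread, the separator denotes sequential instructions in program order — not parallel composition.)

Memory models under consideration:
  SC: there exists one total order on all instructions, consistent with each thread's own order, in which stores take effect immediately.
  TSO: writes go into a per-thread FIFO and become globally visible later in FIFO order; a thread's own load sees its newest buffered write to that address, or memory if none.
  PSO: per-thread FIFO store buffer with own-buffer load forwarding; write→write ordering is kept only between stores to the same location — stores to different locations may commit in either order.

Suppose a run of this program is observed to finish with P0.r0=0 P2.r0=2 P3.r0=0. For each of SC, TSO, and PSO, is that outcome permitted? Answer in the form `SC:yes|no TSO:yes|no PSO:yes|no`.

SC:yes TSO:yes PSO:yes

outcome vector order: (P0.r0,P2.r0,P3.r0)
under SC → 0/2/0, 0/2/2, 1/0/0, 1/0/2, 1/2/0, 1/2/2, 2/0/0, 2/0/2, 2/2/0, 2/2/2
under TSO → 0/0/0, 0/0/2, 0/2/0, 0/2/2, 1/0/0, 1/0/2, 1/2/0, 1/2/2, 2/0/0, 2/0/2, 2/2/0, 2/2/2
under PSO → 0/0/0, 0/0/2, 0/2/0, 0/2/2, 1/0/0, 1/0/2, 1/2/0, 1/2/2, 2/0/0, 2/0/2, 2/2/0, 2/2/2
target 0/2/0 ∈ {SC,TSO,PSO}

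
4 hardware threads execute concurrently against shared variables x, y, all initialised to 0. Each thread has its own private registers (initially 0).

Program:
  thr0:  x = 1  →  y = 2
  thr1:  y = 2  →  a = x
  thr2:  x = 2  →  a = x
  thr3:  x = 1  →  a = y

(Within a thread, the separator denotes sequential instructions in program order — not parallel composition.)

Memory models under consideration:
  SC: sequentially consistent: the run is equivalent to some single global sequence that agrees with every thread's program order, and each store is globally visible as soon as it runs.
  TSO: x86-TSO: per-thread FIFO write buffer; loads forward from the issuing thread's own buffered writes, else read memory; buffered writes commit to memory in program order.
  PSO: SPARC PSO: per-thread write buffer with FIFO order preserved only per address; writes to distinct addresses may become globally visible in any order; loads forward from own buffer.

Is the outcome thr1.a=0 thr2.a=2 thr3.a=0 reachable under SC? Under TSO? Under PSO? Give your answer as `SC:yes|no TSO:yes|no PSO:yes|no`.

outcome vector order: (thr1.a,thr2.a,thr3.a)
[SC] allowed = {0/1/2 0/2/2 1/1/0 1/1/2 1/2/0 1/2/2 2/1/0 2/1/2 2/2/0 2/2/2}
[TSO] allowed = {0/1/0 0/1/2 0/2/0 0/2/2 1/1/0 1/1/2 1/2/0 1/2/2 2/1/0 2/1/2 2/2/0 2/2/2}
[PSO] allowed = {0/1/0 0/1/2 0/2/0 0/2/2 1/1/0 1/1/2 1/2/0 1/2/2 2/1/0 2/1/2 2/2/0 2/2/2}
target 0/2/0 ∈ {TSO,PSO}

SC:no TSO:yes PSO:yes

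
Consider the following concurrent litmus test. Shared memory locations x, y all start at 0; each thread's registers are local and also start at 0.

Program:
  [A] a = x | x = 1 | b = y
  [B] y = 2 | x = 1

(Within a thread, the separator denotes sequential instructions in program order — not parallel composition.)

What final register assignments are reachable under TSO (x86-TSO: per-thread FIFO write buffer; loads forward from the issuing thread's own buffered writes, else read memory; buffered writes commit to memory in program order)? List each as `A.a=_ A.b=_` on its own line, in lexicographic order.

A.a=0 A.b=0
A.a=0 A.b=2
A.a=1 A.b=2

outcome vector order: (A.a,A.b)
|TSO outcomes| = 3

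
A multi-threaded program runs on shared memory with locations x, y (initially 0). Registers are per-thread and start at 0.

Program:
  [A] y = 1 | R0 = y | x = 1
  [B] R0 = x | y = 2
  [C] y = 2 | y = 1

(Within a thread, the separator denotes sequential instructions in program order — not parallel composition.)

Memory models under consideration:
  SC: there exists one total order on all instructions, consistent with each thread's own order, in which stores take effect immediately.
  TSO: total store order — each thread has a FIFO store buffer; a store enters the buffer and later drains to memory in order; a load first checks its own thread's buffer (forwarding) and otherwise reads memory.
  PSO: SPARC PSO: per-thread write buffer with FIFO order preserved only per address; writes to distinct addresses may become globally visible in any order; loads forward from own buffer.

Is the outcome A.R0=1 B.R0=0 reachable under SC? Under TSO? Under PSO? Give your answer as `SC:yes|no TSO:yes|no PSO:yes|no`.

SC:yes TSO:yes PSO:yes

outcome vector order: (A.R0,B.R0)
SC (4): (1,0); (1,1); (2,0); (2,1)
TSO (4): (1,0); (1,1); (2,0); (2,1)
PSO (4): (1,0); (1,1); (2,0); (2,1)
target (1,0) ∈ {SC,TSO,PSO}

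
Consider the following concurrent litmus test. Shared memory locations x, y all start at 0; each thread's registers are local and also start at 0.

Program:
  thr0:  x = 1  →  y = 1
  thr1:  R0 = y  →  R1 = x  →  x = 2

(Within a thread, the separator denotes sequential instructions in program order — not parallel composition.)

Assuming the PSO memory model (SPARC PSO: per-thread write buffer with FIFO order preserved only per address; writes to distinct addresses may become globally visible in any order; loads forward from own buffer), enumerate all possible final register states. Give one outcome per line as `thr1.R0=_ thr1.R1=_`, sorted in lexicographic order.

thr1.R0=0 thr1.R1=0
thr1.R0=0 thr1.R1=1
thr1.R0=1 thr1.R1=0
thr1.R0=1 thr1.R1=1

outcome vector order: (thr1.R0,thr1.R1)
|PSO outcomes| = 4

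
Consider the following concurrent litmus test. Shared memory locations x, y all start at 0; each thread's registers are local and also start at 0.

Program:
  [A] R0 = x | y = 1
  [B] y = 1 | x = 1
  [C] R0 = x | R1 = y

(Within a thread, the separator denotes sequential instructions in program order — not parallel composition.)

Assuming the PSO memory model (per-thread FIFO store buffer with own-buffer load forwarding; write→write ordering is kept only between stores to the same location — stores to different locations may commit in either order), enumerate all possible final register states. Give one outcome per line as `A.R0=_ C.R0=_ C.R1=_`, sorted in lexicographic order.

outcome vector order: (A.R0,C.R0,C.R1)
|PSO outcomes| = 8

A.R0=0 C.R0=0 C.R1=0
A.R0=0 C.R0=0 C.R1=1
A.R0=0 C.R0=1 C.R1=0
A.R0=0 C.R0=1 C.R1=1
A.R0=1 C.R0=0 C.R1=0
A.R0=1 C.R0=0 C.R1=1
A.R0=1 C.R0=1 C.R1=0
A.R0=1 C.R0=1 C.R1=1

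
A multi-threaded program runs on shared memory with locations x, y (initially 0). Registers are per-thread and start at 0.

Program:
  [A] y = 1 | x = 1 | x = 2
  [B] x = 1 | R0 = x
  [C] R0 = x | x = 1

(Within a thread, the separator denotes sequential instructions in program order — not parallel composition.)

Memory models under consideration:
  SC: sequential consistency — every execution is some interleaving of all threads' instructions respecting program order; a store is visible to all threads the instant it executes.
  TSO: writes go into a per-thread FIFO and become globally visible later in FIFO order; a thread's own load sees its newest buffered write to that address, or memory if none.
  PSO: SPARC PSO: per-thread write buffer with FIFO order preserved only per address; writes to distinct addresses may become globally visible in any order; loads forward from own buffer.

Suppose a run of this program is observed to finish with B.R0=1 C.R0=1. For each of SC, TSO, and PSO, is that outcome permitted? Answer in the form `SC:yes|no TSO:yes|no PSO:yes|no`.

SC:yes TSO:yes PSO:yes

outcome vector order: (B.R0,C.R0)
under SC → <1 0>, <1 1>, <1 2>, <2 0>, <2 1>, <2 2>
under TSO → <1 0>, <1 1>, <1 2>, <2 0>, <2 1>, <2 2>
under PSO → <1 0>, <1 1>, <1 2>, <2 0>, <2 1>, <2 2>
target <1 1> ∈ {SC,TSO,PSO}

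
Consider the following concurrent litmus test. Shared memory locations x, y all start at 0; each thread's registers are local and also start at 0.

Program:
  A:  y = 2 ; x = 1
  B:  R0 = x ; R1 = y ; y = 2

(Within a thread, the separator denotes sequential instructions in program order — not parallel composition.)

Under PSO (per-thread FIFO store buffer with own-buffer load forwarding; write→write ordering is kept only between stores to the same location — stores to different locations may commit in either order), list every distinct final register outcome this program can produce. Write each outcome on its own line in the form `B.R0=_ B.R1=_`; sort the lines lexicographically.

B.R0=0 B.R1=0
B.R0=0 B.R1=2
B.R0=1 B.R1=0
B.R0=1 B.R1=2

outcome vector order: (B.R0,B.R1)
|PSO outcomes| = 4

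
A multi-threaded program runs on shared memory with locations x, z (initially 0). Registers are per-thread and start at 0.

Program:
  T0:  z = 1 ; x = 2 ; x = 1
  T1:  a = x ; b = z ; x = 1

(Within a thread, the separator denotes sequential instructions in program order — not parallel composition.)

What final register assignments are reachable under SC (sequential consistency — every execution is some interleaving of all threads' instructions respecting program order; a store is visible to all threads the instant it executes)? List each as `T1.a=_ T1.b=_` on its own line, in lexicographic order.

outcome vector order: (T1.a,T1.b)
|SC outcomes| = 4

T1.a=0 T1.b=0
T1.a=0 T1.b=1
T1.a=1 T1.b=1
T1.a=2 T1.b=1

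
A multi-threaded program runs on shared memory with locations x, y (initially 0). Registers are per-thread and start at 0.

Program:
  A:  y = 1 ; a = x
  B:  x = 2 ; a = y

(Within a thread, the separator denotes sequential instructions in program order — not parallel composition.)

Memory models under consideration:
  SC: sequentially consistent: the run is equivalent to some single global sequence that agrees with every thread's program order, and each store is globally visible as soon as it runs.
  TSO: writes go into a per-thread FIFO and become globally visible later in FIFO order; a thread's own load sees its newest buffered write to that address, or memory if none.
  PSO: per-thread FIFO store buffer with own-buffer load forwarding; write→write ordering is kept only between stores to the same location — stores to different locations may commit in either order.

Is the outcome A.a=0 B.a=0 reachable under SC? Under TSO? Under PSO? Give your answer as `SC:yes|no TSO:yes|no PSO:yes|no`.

SC:no TSO:yes PSO:yes

outcome vector order: (A.a,B.a)
[SC] allowed = {<0 1>; <2 0>; <2 1>}
[TSO] allowed = {<0 0>; <0 1>; <2 0>; <2 1>}
[PSO] allowed = {<0 0>; <0 1>; <2 0>; <2 1>}
target <0 0> ∈ {TSO,PSO}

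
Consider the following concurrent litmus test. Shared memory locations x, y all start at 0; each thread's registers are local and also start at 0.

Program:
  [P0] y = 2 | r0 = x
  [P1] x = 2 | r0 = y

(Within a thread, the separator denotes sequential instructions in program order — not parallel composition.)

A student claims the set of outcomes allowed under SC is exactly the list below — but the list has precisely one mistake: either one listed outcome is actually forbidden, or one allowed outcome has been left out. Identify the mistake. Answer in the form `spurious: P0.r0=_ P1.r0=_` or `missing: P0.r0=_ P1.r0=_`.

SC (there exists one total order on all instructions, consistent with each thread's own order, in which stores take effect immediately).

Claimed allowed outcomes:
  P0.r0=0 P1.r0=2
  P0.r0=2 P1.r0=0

outcome vector order: (P0.r0,P1.r0)
under SC → 0/2, 2/0, 2/2
SC∖claimed = {2/2}

missing: P0.r0=2 P1.r0=2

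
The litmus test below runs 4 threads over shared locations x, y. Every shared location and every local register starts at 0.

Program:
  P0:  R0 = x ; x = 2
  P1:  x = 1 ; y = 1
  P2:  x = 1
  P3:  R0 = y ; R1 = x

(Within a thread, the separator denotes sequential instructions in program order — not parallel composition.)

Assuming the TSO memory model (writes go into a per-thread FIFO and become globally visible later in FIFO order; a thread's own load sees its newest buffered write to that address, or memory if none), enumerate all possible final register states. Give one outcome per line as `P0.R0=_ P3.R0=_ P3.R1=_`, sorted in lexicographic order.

P0.R0=0 P3.R0=0 P3.R1=0
P0.R0=0 P3.R0=0 P3.R1=1
P0.R0=0 P3.R0=0 P3.R1=2
P0.R0=0 P3.R0=1 P3.R1=1
P0.R0=0 P3.R0=1 P3.R1=2
P0.R0=1 P3.R0=0 P3.R1=0
P0.R0=1 P3.R0=0 P3.R1=1
P0.R0=1 P3.R0=0 P3.R1=2
P0.R0=1 P3.R0=1 P3.R1=1
P0.R0=1 P3.R0=1 P3.R1=2

outcome vector order: (P0.R0,P3.R0,P3.R1)
|TSO outcomes| = 10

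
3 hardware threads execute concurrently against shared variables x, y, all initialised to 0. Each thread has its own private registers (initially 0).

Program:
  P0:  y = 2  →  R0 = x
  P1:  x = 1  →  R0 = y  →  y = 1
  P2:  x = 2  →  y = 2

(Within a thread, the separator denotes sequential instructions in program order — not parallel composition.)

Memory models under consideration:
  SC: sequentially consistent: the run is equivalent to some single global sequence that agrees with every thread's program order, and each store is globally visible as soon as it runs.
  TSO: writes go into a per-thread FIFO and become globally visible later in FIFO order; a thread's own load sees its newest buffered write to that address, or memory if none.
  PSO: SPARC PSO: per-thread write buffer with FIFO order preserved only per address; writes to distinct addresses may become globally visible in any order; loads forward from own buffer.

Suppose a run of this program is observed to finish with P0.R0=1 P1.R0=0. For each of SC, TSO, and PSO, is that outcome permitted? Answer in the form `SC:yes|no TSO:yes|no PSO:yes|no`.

outcome vector order: (P0.R0,P1.R0)
SC (5): 0/2, 1/0, 1/2, 2/0, 2/2
TSO (6): 0/0, 0/2, 1/0, 1/2, 2/0, 2/2
PSO (6): 0/0, 0/2, 1/0, 1/2, 2/0, 2/2
target 1/0 ∈ {SC,TSO,PSO}

SC:yes TSO:yes PSO:yes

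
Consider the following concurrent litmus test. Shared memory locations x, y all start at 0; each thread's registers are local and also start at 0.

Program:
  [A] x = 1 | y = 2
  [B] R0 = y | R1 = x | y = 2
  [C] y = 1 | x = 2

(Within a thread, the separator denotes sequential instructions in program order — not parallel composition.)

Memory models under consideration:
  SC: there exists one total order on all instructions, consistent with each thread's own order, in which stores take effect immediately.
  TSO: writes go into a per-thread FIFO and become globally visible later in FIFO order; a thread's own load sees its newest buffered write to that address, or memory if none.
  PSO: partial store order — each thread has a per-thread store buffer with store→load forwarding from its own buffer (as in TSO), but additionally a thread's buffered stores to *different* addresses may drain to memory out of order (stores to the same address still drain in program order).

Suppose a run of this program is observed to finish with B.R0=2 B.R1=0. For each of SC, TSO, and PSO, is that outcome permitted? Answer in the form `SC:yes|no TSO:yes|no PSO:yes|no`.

SC:no TSO:no PSO:yes

outcome vector order: (B.R0,B.R1)
[SC] allowed = {0/0 0/1 0/2 1/0 1/1 1/2 2/1 2/2}
[TSO] allowed = {0/0 0/1 0/2 1/0 1/1 1/2 2/1 2/2}
[PSO] allowed = {0/0 0/1 0/2 1/0 1/1 1/2 2/0 2/1 2/2}
target 2/0 ∈ {PSO}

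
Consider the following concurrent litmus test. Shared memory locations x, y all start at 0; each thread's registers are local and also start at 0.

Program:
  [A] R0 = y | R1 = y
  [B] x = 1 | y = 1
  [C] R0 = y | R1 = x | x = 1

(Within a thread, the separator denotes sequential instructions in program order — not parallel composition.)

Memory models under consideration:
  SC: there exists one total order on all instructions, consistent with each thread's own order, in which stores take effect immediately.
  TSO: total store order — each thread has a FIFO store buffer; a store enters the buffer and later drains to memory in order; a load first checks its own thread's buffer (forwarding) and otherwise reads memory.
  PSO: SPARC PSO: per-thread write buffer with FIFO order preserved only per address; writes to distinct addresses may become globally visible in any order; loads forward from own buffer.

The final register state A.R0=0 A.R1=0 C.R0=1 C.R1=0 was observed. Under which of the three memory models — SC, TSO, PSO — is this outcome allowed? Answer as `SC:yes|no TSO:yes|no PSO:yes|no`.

outcome vector order: (A.R0,A.R1,C.R0,C.R1)
[SC] allowed = {0/0/0/0, 0/0/0/1, 0/0/1/1, 0/1/0/0, 0/1/0/1, 0/1/1/1, 1/1/0/0, 1/1/0/1, 1/1/1/1}
[TSO] allowed = {0/0/0/0, 0/0/0/1, 0/0/1/1, 0/1/0/0, 0/1/0/1, 0/1/1/1, 1/1/0/0, 1/1/0/1, 1/1/1/1}
[PSO] allowed = {0/0/0/0, 0/0/0/1, 0/0/1/0, 0/0/1/1, 0/1/0/0, 0/1/0/1, 0/1/1/0, 0/1/1/1, 1/1/0/0, 1/1/0/1, 1/1/1/0, 1/1/1/1}
target 0/0/1/0 ∈ {PSO}

SC:no TSO:no PSO:yes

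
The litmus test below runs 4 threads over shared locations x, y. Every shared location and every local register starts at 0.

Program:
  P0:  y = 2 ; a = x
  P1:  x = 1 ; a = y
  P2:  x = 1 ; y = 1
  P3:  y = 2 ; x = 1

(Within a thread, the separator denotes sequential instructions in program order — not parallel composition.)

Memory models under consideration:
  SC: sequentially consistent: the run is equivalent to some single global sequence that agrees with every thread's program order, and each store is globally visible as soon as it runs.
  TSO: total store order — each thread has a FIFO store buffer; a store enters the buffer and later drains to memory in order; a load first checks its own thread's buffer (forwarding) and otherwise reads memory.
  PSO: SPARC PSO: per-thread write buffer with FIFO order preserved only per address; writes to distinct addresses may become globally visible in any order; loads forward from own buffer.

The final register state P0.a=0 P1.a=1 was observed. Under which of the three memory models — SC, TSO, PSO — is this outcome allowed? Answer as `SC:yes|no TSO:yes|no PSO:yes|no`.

SC:yes TSO:yes PSO:yes

outcome vector order: (P0.a,P1.a)
SC: 5 outcomes — {<0 1>; <0 2>; <1 0>; <1 1>; <1 2>}
TSO: 6 outcomes — {<0 0>; <0 1>; <0 2>; <1 0>; <1 1>; <1 2>}
PSO: 6 outcomes — {<0 0>; <0 1>; <0 2>; <1 0>; <1 1>; <1 2>}
target <0 1> ∈ {SC,TSO,PSO}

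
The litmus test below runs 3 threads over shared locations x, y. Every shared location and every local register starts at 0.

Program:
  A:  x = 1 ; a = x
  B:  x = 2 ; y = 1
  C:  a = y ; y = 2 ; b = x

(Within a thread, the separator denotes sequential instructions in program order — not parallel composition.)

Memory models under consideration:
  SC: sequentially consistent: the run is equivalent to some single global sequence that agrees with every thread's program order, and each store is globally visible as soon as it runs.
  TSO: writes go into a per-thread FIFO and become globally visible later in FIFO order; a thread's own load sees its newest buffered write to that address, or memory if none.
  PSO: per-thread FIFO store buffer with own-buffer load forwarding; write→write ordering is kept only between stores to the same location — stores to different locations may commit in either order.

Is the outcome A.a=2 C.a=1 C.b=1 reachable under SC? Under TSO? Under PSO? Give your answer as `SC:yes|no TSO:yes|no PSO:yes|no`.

SC:no TSO:no PSO:yes

outcome vector order: (A.a,C.a,C.b)
[SC] allowed = {<1 0 0> <1 0 1> <1 0 2> <1 1 1> <1 1 2> <2 0 0> <2 0 1> <2 0 2> <2 1 2>}
[TSO] allowed = {<1 0 0> <1 0 1> <1 0 2> <1 1 1> <1 1 2> <2 0 0> <2 0 1> <2 0 2> <2 1 2>}
[PSO] allowed = {<1 0 0> <1 0 1> <1 0 2> <1 1 0> <1 1 1> <1 1 2> <2 0 0> <2 0 1> <2 0 2> <2 1 0> <2 1 1> <2 1 2>}
target <2 1 1> ∈ {PSO}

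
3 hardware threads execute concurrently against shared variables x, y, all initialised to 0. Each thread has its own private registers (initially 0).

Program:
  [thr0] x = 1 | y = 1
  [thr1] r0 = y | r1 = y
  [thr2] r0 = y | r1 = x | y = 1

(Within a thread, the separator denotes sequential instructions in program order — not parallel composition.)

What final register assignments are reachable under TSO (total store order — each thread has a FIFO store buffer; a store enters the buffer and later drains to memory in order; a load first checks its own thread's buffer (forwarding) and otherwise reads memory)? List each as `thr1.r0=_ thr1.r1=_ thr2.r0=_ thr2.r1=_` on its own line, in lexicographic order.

outcome vector order: (thr1.r0,thr1.r1,thr2.r0,thr2.r1)
|TSO outcomes| = 9

thr1.r0=0 thr1.r1=0 thr2.r0=0 thr2.r1=0
thr1.r0=0 thr1.r1=0 thr2.r0=0 thr2.r1=1
thr1.r0=0 thr1.r1=0 thr2.r0=1 thr2.r1=1
thr1.r0=0 thr1.r1=1 thr2.r0=0 thr2.r1=0
thr1.r0=0 thr1.r1=1 thr2.r0=0 thr2.r1=1
thr1.r0=0 thr1.r1=1 thr2.r0=1 thr2.r1=1
thr1.r0=1 thr1.r1=1 thr2.r0=0 thr2.r1=0
thr1.r0=1 thr1.r1=1 thr2.r0=0 thr2.r1=1
thr1.r0=1 thr1.r1=1 thr2.r0=1 thr2.r1=1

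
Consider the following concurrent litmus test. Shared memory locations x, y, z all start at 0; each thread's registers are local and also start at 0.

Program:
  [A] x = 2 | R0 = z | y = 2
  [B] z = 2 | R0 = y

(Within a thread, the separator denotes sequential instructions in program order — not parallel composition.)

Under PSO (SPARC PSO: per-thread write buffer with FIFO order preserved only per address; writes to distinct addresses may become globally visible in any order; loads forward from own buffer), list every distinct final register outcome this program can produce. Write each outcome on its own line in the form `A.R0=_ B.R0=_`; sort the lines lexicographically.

outcome vector order: (A.R0,B.R0)
|PSO outcomes| = 4

A.R0=0 B.R0=0
A.R0=0 B.R0=2
A.R0=2 B.R0=0
A.R0=2 B.R0=2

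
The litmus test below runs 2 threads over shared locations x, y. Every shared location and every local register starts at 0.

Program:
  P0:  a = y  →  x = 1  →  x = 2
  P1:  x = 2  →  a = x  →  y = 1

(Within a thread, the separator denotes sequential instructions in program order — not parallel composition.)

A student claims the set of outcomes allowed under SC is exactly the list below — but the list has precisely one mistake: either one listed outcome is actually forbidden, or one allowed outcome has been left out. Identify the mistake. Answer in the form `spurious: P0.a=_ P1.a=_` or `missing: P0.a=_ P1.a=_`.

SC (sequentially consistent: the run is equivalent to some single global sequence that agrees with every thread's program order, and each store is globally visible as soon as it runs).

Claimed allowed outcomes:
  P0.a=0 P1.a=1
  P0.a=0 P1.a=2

outcome vector order: (P0.a,P1.a)
SC (3): <0 1> <0 2> <1 2>
SC∖claimed = {<1 2>}

missing: P0.a=1 P1.a=2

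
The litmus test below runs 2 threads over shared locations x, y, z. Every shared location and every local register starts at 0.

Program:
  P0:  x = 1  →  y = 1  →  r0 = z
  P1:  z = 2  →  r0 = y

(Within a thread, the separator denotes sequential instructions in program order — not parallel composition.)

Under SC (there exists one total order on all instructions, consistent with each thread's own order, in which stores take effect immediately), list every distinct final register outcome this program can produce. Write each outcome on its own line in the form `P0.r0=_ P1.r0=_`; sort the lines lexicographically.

P0.r0=0 P1.r0=1
P0.r0=2 P1.r0=0
P0.r0=2 P1.r0=1

outcome vector order: (P0.r0,P1.r0)
|SC outcomes| = 3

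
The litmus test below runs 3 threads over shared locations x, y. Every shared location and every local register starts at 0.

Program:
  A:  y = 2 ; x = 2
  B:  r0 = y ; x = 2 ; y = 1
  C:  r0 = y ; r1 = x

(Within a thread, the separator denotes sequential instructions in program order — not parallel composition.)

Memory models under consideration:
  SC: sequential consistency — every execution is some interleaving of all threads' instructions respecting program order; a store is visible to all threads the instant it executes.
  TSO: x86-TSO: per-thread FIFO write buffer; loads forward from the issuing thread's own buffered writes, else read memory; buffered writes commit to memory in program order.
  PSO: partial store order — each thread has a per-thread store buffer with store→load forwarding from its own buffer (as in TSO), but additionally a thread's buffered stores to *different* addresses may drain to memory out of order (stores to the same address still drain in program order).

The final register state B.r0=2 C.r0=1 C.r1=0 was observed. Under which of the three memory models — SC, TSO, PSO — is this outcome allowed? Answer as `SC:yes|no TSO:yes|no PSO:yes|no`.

outcome vector order: (B.r0,C.r0,C.r1)
under SC → (0,0,0) (0,0,2) (0,1,2) (0,2,0) (0,2,2) (2,0,0) (2,0,2) (2,1,2) (2,2,0) (2,2,2)
under TSO → (0,0,0) (0,0,2) (0,1,2) (0,2,0) (0,2,2) (2,0,0) (2,0,2) (2,1,2) (2,2,0) (2,2,2)
under PSO → (0,0,0) (0,0,2) (0,1,0) (0,1,2) (0,2,0) (0,2,2) (2,0,0) (2,0,2) (2,1,0) (2,1,2) (2,2,0) (2,2,2)
target (2,1,0) ∈ {PSO}

SC:no TSO:no PSO:yes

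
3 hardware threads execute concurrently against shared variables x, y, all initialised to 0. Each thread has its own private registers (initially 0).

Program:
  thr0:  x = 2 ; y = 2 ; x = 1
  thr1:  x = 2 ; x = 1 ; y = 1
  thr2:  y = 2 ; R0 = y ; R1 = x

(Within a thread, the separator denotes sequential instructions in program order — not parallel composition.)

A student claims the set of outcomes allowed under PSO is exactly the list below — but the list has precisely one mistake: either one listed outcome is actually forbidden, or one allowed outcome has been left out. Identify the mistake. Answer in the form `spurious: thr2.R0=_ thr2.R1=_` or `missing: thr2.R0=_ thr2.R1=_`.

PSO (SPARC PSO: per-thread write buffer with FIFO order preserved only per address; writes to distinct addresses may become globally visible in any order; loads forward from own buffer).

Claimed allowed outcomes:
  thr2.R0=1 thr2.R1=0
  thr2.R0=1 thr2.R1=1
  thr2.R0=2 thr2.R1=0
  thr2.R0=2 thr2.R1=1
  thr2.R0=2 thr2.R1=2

missing: thr2.R0=1 thr2.R1=2

outcome vector order: (thr2.R0,thr2.R1)
PSO (6): 10, 11, 12, 20, 21, 22
PSO∖claimed = {12}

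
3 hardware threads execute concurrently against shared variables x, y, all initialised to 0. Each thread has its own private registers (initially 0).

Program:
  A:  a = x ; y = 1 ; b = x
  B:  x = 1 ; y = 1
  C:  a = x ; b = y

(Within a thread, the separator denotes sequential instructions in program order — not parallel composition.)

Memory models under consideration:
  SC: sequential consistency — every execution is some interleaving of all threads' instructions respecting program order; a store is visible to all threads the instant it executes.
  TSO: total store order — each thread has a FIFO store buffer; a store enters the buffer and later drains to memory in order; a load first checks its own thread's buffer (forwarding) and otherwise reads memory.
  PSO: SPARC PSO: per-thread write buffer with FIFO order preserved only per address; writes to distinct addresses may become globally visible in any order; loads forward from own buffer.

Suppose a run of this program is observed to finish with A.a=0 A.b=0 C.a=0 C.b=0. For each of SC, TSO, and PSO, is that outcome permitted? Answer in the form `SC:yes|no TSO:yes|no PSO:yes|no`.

SC:yes TSO:yes PSO:yes

outcome vector order: (A.a,A.b,C.a,C.b)
under SC → <0 0 0 0> <0 0 0 1> <0 0 1 1> <0 1 0 0> <0 1 0 1> <0 1 1 0> <0 1 1 1> <1 1 0 0> <1 1 0 1> <1 1 1 0> <1 1 1 1>
under TSO → <0 0 0 0> <0 0 0 1> <0 0 1 0> <0 0 1 1> <0 1 0 0> <0 1 0 1> <0 1 1 0> <0 1 1 1> <1 1 0 0> <1 1 0 1> <1 1 1 0> <1 1 1 1>
under PSO → <0 0 0 0> <0 0 0 1> <0 0 1 0> <0 0 1 1> <0 1 0 0> <0 1 0 1> <0 1 1 0> <0 1 1 1> <1 1 0 0> <1 1 0 1> <1 1 1 0> <1 1 1 1>
target <0 0 0 0> ∈ {SC,TSO,PSO}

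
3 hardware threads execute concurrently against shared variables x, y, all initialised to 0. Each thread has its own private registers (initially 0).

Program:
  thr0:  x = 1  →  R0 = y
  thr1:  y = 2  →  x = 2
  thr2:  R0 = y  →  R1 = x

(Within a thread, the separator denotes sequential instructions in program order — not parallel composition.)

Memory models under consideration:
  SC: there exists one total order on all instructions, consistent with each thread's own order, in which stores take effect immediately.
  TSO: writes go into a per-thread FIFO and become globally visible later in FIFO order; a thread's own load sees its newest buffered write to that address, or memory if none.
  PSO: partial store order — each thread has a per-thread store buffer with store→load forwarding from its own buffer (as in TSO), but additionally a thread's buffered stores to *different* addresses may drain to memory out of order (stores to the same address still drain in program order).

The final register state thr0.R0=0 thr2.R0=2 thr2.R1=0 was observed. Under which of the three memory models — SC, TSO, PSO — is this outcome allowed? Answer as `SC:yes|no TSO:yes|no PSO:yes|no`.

outcome vector order: (thr0.R0,thr2.R0,thr2.R1)
SC (11): (0,0,0), (0,0,1), (0,0,2), (0,2,1), (0,2,2), (2,0,0), (2,0,1), (2,0,2), (2,2,0), (2,2,1), (2,2,2)
TSO (12): (0,0,0), (0,0,1), (0,0,2), (0,2,0), (0,2,1), (0,2,2), (2,0,0), (2,0,1), (2,0,2), (2,2,0), (2,2,1), (2,2,2)
PSO (12): (0,0,0), (0,0,1), (0,0,2), (0,2,0), (0,2,1), (0,2,2), (2,0,0), (2,0,1), (2,0,2), (2,2,0), (2,2,1), (2,2,2)
target (0,2,0) ∈ {TSO,PSO}

SC:no TSO:yes PSO:yes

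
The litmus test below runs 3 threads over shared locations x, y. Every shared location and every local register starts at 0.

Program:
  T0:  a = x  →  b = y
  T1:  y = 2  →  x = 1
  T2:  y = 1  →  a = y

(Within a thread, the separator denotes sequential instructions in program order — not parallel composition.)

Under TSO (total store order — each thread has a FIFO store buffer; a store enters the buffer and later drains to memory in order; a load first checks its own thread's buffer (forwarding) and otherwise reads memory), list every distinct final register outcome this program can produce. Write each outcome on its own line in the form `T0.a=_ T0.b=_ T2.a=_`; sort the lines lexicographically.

outcome vector order: (T0.a,T0.b,T2.a)
|TSO outcomes| = 9

T0.a=0 T0.b=0 T2.a=1
T0.a=0 T0.b=0 T2.a=2
T0.a=0 T0.b=1 T2.a=1
T0.a=0 T0.b=1 T2.a=2
T0.a=0 T0.b=2 T2.a=1
T0.a=0 T0.b=2 T2.a=2
T0.a=1 T0.b=1 T2.a=1
T0.a=1 T0.b=2 T2.a=1
T0.a=1 T0.b=2 T2.a=2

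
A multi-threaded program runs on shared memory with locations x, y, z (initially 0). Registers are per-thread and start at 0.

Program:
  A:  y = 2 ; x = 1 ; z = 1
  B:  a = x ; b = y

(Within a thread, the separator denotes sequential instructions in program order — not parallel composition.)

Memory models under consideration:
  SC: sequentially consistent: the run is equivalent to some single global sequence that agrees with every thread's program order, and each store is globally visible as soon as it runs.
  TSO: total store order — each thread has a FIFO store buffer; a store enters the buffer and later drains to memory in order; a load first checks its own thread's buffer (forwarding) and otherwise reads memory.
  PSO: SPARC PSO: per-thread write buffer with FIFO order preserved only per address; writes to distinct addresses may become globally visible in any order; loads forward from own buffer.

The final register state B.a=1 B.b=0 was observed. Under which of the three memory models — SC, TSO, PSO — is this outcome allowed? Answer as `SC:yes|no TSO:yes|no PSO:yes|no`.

outcome vector order: (B.a,B.b)
under SC → 0/0 0/2 1/2
under TSO → 0/0 0/2 1/2
under PSO → 0/0 0/2 1/0 1/2
target 1/0 ∈ {PSO}

SC:no TSO:no PSO:yes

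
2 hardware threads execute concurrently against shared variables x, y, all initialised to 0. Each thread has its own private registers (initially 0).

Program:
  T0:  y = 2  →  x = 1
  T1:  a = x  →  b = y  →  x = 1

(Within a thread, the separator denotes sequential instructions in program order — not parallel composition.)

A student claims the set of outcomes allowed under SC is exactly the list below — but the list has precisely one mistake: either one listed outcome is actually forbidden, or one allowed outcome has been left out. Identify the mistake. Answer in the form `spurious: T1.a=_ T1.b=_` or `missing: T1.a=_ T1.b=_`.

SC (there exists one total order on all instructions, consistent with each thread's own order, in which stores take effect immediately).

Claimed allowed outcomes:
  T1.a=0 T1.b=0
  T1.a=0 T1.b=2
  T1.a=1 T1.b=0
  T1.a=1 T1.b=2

spurious: T1.a=1 T1.b=0

outcome vector order: (T1.a,T1.b)
SC (3): 00; 02; 12
claimed∖SC = {10}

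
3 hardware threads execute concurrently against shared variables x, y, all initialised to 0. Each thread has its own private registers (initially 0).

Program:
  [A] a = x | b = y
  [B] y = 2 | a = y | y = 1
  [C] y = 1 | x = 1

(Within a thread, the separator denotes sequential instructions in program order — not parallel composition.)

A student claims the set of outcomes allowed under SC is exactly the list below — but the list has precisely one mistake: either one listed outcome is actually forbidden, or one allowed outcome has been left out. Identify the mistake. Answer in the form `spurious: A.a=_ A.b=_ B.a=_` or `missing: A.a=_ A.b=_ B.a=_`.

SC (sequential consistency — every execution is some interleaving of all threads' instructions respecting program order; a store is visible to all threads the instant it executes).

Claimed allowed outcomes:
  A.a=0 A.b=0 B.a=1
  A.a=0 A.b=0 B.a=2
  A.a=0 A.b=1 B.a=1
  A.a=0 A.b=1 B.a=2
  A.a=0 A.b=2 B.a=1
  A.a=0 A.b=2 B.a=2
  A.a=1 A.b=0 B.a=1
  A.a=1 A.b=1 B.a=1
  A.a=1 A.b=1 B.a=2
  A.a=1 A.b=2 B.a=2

spurious: A.a=1 A.b=0 B.a=1

outcome vector order: (A.a,A.b,B.a)
under SC → (0,0,1), (0,0,2), (0,1,1), (0,1,2), (0,2,1), (0,2,2), (1,1,1), (1,1,2), (1,2,2)
claimed∖SC = {(1,0,1)}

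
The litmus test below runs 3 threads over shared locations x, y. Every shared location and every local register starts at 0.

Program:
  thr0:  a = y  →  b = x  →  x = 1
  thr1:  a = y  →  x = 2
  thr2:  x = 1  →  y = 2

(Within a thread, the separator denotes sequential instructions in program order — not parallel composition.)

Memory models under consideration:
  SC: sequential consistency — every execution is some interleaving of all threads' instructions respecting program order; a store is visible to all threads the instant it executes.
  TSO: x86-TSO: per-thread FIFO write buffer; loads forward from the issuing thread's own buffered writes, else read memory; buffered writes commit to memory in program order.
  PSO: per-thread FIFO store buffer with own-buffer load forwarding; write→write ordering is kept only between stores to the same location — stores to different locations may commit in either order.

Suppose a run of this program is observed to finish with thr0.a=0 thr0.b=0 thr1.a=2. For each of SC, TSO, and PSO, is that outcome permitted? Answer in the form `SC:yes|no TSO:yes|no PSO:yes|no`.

SC:yes TSO:yes PSO:yes

outcome vector order: (thr0.a,thr0.b,thr1.a)
SC: 10 outcomes — {000, 002, 010, 012, 020, 022, 210, 212, 220, 222}
TSO: 10 outcomes — {000, 002, 010, 012, 020, 022, 210, 212, 220, 222}
PSO: 12 outcomes — {000, 002, 010, 012, 020, 022, 200, 202, 210, 212, 220, 222}
target 002 ∈ {SC,TSO,PSO}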